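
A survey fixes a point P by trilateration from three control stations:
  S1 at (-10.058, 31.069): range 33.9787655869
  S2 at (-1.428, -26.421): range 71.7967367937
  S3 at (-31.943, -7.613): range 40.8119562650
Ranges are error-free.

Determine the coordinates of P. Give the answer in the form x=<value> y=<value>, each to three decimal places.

eq1: (x + 10.058)² + (y − 31.069)² = 33.9787655869²
eq2: (x + 1.428)² + (y + 26.421)² = 71.7967367937²
eq3: (x + 31.943)² + (y + 7.613)² = 40.8119562650²
eq1−eq2, eq1−eq3 (x²,y² cancel):
  17.260·x − 114.980·y = -4366.552603
  -43.770·x − 77.364·y = -499.192370
det = 17.260·-77.364 − -114.980·-43.770 = -6367.977240
x = (-4366.552603·-77.364 − -114.980·-499.192370) / -6367.977240 = -44.035465
y = (17.260·-499.192370 − -4366.552603·-43.770) / -6367.977240 = 31.366329

x=-44.035 y=31.366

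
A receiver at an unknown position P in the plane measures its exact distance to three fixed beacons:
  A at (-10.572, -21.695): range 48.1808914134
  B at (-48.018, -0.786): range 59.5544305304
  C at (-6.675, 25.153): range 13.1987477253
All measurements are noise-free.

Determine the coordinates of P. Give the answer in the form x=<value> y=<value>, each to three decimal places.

x=6.406 y=23.395

eq1: (x + 10.572)² + (y + 21.695)² = 48.1808914134²
eq2: (x + 48.018)² + (y + 0.786)² = 59.5544305304²
eq3: (x + 6.675)² + (y − 25.153)² = 13.1987477253²
eq3−eq1, eq3−eq2 (x²,y² cancel):
  -7.794·x − 93.696·y = -2241.980181
  -82.686·x − 51.878·y = -1743.406168
det = -7.794·-51.878 − -93.696·-82.686 = -7343.010324
x = (-2241.980181·-51.878 − -93.696·-1743.406168) / -7343.010324 = 6.406192
y = (-7.794·-1743.406168 − -2241.980181·-82.686) / -7343.010324 = 23.395346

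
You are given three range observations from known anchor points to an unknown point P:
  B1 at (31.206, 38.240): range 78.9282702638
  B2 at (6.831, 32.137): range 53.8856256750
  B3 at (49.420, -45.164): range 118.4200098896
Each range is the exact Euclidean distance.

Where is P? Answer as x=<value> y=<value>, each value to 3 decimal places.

x=-46.482 y=24.305

eq1: (x − 31.206)² + (y − 38.240)² = 78.9282702638²
eq2: (x − 6.831)² + (y − 32.137)² = 53.8856256750²
eq3: (x − 49.420)² + (y + 45.164)² = 118.4200098896²
eq3−eq1, eq3−eq2 (x²,y² cancel):
  -36.428·x + 166.808·y = 5747.615635
  -85.178·x + 154.602·y = 7716.964122
det = -36.428·154.602 − 166.808·-85.178 = 8576.530168
x = (5747.615635·154.602 − 166.808·7716.964122) / 8576.530168 = -46.482490
y = (-36.428·7716.964122 − 5747.615635·-85.178) / 8576.530168 = 24.305498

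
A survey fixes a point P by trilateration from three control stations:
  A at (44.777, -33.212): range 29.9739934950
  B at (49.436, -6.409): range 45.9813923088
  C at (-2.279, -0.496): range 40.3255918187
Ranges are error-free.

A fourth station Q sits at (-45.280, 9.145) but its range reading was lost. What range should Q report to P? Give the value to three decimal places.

eq1: (x − 44.777)² + (y + 33.212)² = 29.9739934950²
eq2: (x − 49.436)² + (y + 6.409)² = 45.9813923088²
eq3: (x + 2.279)² + (y + 0.496)² = 40.3255918187²
eq2−eq1, eq2−eq3 (x²,y² cancel):
  -9.318·x − 53.606·y = 1838.871449
  -103.430·x + 11.826·y = -1991.418437
det = -9.318·11.826 − -53.606·-103.430 = -5654.663248
x = (1838.871449·11.826 − -53.606·-1991.418437) / -5654.663248 = 15.032811
y = (-9.318·-1991.418437 − 1838.871449·-103.430) / -5654.663248 = -36.916524
|P − Q| = √((15.032811 − -45.280)² + (-36.916524 − 9.145)²) = 75.890046

75.890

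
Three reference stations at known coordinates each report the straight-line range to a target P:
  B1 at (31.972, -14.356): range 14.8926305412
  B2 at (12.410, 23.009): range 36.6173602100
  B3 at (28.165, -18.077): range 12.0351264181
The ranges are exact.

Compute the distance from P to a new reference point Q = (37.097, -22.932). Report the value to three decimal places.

eq1: (x − 31.972)² + (y + 14.356)² = 14.8926305412²
eq2: (x − 12.410)² + (y − 23.009)² = 36.6173602100²
eq3: (x − 28.165)² + (y + 18.077)² = 12.0351264181²
eq2−eq1, eq2−eq3 (x²,y² cancel):
  39.124·x − 74.730·y = 1663.921963
  31.510·x − 82.172·y = 1632.609774
det = 39.124·-82.172 − -74.730·31.510 = -860.155028
x = (1663.921963·-82.172 − -74.730·1632.609774) / -860.155028 = 17.116527
y = (39.124·1632.609774 − 1663.921963·31.510) / -860.155028 = -13.304629
|P − Q| = √((17.116527 − 37.097)² + (-13.304629 − -22.932)²) = 22.178944

22.179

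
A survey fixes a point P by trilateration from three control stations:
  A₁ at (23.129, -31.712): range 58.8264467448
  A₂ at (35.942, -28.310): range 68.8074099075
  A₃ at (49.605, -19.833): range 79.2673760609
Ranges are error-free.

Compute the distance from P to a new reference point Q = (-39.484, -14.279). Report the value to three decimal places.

eq1: (x − 23.129)² + (y + 31.712)² = 58.8264467448²
eq2: (x − 35.942)² + (y + 28.310)² = 68.8074099075²
eq3: (x − 49.605)² + (y + 19.833)² = 79.2673760609²
eq3−eq2, eq3−eq1 (x²,y² cancel):
  -27.326·x − 16.954·y = 788.136799
  -52.952·x − 23.758·y = 1509.363742
det = -27.326·-23.758 − -16.954·-52.952 = -248.537100
x = (788.136799·-23.758 − -16.954·1509.363742) / -248.537100 = -27.622431
y = (-27.326·1509.363742 − 788.136799·-52.952) / -248.537100 = -1.965687
|P − Q| = √((-27.622431 − -39.484)² + (-1.965687 − -14.279)²) = 17.097207

17.097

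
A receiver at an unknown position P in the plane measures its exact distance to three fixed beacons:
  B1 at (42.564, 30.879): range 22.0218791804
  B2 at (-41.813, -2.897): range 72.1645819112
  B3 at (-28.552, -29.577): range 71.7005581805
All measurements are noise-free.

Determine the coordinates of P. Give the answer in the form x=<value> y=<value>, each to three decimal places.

eq1: (x − 42.564)² + (y − 30.879)² = 22.0218791804²
eq2: (x + 41.813)² + (y + 2.897)² = 72.1645819112²
eq3: (x + 28.552)² + (y + 29.577)² = 71.7005581805²
eq2−eq1, eq2−eq3 (x²,y² cancel):
  168.754·x + 67.552·y = 5731.250879
  26.522·x − 53.360·y = 0.052894
det = 168.754·-53.360 − 67.552·26.522 = -10796.327584
x = (5731.250879·-53.360 − 67.552·0.052894) / -10796.327584 = 28.326588
y = (168.754·0.052894 − 5731.250879·26.522) / -10796.327584 = 14.078427

x=28.327 y=14.078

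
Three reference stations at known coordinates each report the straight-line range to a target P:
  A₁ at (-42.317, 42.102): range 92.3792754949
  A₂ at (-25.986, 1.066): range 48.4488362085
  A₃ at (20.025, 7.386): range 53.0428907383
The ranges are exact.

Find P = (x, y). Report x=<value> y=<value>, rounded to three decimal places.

eq1: (x + 42.317)² + (y − 42.102)² = 92.3792754949²
eq2: (x + 25.986)² + (y − 1.066)² = 48.4488362085²
eq3: (x − 20.025)² + (y − 7.386)² = 53.0428907383²
eq1−eq3, eq1−eq2 (x²,y² cancel):
  124.684·x − 69.432·y = 2612.629011
  32.662·x − 82.072·y = 3299.742470
det = 124.684·-82.072 − -69.432·32.662 = -7965.277264
x = (2612.629011·-82.072 − -69.432·3299.742470) / -7965.277264 = -1.843505
y = (124.684·3299.742470 − 2612.629011·32.662) / -7965.277264 = -40.939115

x=-1.844 y=-40.939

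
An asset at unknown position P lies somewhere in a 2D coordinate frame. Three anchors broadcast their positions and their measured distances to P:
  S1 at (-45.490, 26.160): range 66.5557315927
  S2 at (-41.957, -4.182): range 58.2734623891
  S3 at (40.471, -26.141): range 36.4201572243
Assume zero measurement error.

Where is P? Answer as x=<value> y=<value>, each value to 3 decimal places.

x=16.093 y=0.917

eq1: (x + 45.490)² + (y − 26.160)² = 66.5557315927²
eq2: (x + 41.957)² + (y + 4.182)² = 58.2734623891²
eq3: (x − 40.471)² + (y + 26.141)² = 36.4201572243²
eq3−eq2, eq3−eq1 (x²,y² cancel):
  -164.856·x + 43.918·y = -2612.743316
  -171.922·x + 104.602·y = -2670.805578
det = -164.856·104.602 − 43.918·-171.922 = -9693.796916
x = (-2612.743316·104.602 − 43.918·-2670.805578) / -9693.796916 = 16.092945
y = (-164.856·-2670.805578 − -2612.743316·-171.922) / -9693.796916 = 0.917054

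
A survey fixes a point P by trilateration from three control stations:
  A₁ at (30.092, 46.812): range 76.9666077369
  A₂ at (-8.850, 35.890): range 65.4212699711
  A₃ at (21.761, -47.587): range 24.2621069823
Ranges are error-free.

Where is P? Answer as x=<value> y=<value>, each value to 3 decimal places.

x=8.720 y=-27.128

eq1: (x − 30.092)² + (y − 46.812)² = 76.9666077369²
eq2: (x + 8.850)² + (y − 35.890)² = 65.4212699711²
eq3: (x − 21.761)² + (y + 47.587)² = 24.2621069823²
eq2−eq3, eq2−eq1 (x²,y² cancel):
  61.222·x − 166.954·y = 5062.941819
  77.884·x + 21.844·y = 86.561066
det = 61.222·21.844 − -166.954·77.884 = 14340.378704
x = (5062.941819·21.844 − -166.954·86.561066) / 14340.378704 = 8.719896
y = (61.222·86.561066 − 5062.941819·77.884) / 14340.378704 = -27.127786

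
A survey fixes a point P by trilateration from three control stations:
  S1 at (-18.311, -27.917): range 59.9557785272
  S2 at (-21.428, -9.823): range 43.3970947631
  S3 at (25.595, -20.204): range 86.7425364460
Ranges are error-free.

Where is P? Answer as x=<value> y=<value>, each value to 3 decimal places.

eq1: (x + 18.311)² + (y + 27.917)² = 59.9557785272²
eq2: (x + 21.428)² + (y + 9.823)² = 43.3970947631²
eq3: (x − 25.595)² + (y + 20.204)² = 86.7425364460²
eq2−eq1, eq2−eq3 (x²,y² cancel):
  6.234·x − 36.188·y = -1152.386448
  94.046·x − 20.762·y = -5133.304667
det = 6.234·-20.762 − -36.188·94.046 = 3273.906340
x = (-1152.386448·-20.762 − -36.188·-5133.304667) / 3273.906340 = -49.432746
y = (6.234·-5133.304667 − -1152.386448·94.046) / 3273.906340 = 23.328803

x=-49.433 y=23.329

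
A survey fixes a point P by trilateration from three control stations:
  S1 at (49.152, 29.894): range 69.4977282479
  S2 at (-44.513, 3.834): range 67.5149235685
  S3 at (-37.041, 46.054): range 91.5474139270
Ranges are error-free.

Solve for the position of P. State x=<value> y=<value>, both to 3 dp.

eq1: (x − 49.152)² + (y − 29.894)² = 69.4977282479²
eq2: (x + 44.513)² + (y − 3.834)² = 67.5149235685²
eq3: (x + 37.041)² + (y − 46.054)² = 91.5474139270²
eq1−eq3, eq1−eq2 (x²,y² cancel):
  -172.386·x + 32.320·y = -3367.558508
  -187.330·x − 52.120·y = -1041.794288
det = -172.386·-52.120 − 32.320·-187.330 = 15039.263920
x = (-3367.558508·-52.120 − 32.320·-1041.794288) / 15039.263920 = 13.909453
y = (-172.386·-1041.794288 − -3367.558508·-187.330) / 15039.263920 = -30.005058

x=13.909 y=-30.005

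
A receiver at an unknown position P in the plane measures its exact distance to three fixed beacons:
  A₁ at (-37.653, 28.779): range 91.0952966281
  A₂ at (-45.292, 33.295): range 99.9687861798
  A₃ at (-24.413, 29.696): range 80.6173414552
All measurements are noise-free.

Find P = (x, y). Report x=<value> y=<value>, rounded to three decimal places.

eq1: (x + 37.653)² + (y − 28.779)² = 91.0952966281²
eq2: (x + 45.292)² + (y − 33.295)² = 99.9687861798²
eq3: (x + 24.413)² + (y − 29.696)² = 80.6173414552²
eq1−eq3, eq1−eq2 (x²,y² cancel):
  26.480·x + 1.834·y = 1031.065059
  -15.278·x + 9.032·y = -781.462103
det = 26.480·9.032 − 1.834·-15.278 = 267.187212
x = (1031.065059·9.032 − 1.834·-781.462103) / 267.187212 = 40.218172
y = (26.480·-781.462103 − 1031.065059·-15.278) / 267.187212 = -18.490797

x=40.218 y=-18.491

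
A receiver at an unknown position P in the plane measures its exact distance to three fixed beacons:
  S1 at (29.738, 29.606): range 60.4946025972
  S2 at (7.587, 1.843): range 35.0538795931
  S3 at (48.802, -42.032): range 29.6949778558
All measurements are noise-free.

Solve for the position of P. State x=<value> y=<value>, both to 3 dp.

x=21.511 y=-30.327

eq1: (x − 29.738)² + (y − 29.606)² = 60.4946025972²
eq2: (x − 7.587)² + (y − 1.843)² = 35.0538795931²
eq3: (x − 48.802)² + (y + 42.032)² = 29.6949778558²
eq2−eq3, eq2−eq1 (x²,y² cancel):
  82.430·x − 87.750·y = 4434.347775
  44.302·x + 55.526·y = -730.917807
det = 82.430·55.526 − -87.750·44.302 = 8464.508680
x = (4434.347775·55.526 − -87.750·-730.917807) / 8464.508680 = 21.511415
y = (82.430·-730.917807 − 4434.347775·44.302) / 8464.508680 = -30.326631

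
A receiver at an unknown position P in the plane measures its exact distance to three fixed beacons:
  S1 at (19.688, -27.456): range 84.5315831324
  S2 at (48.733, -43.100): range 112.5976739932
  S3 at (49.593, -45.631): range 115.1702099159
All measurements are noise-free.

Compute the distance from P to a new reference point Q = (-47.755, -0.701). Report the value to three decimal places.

eq1: (x − 19.688)² + (y + 27.456)² = 84.5315831324²
eq2: (x − 48.733)² + (y + 43.100)² = 112.5976739932²
eq3: (x − 49.593)² + (y + 45.631)² = 115.1702099159²
eq3−eq1, eq3−eq2 (x²,y² cancel):
  -59.810·x + 36.350·y = 2718.384175
  -1.720·x + 5.062·y = 276.802542
det = -59.810·5.062 − 36.350·-1.720 = -240.236220
x = (2718.384175·5.062 − 36.350·276.802542) / -240.236220 = -15.396048
y = (-59.810·276.802542 − 2718.384175·-1.720) / -240.236220 = 49.451075
|P − Q| = √((-15.396048 − -47.755)² + (49.451075 − -0.701)²) = 59.685278

59.685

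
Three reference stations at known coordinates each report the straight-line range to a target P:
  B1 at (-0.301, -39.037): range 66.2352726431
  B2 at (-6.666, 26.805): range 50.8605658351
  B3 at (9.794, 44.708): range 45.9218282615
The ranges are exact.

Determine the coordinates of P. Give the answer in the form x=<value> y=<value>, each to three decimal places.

eq1: (x + 0.301)² + (y + 39.037)² = 66.2352726431²
eq2: (x + 6.666)² + (y − 26.805)² = 50.8605658351²
eq3: (x − 9.794)² + (y − 44.708)² = 45.9218282615²
eq1−eq2, eq1−eq3 (x²,y² cancel):
  -12.730·x + 131.684·y = 1039.279796
  20.190·x + 167.490·y = 2849.046761
det = -12.730·167.490 − 131.684·20.190 = -4790.847660
x = (1039.279796·167.490 − 131.684·2849.046761) / -4790.847660 = 41.976893
y = (-12.730·2849.046761 − 1039.279796·20.190) / -4790.847660 = 11.950166

x=41.977 y=11.950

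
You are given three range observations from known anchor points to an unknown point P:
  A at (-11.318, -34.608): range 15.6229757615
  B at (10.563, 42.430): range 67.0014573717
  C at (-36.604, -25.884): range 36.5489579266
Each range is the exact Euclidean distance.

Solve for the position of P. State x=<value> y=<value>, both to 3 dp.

eq1: (x + 11.318)² + (y + 34.608)² = 15.6229757615²
eq2: (x − 10.563)² + (y − 42.430)² = 67.0014573717²
eq3: (x + 36.604)² + (y + 25.884)² = 36.5489579266²
eq3−eq2, eq3−eq1 (x²,y² cancel):
  94.334·x + 136.628·y = -3251.321367
  50.572·x − 17.448·y = 407.725470
det = 94.334·-17.448 − 136.628·50.572 = -8555.490848
x = (-3251.321367·-17.448 − 136.628·407.725470) / -8555.490848 = -0.119495
y = (94.334·407.725470 − -3251.321367·50.572) / -8555.490848 = -23.714384

x=-0.119 y=-23.714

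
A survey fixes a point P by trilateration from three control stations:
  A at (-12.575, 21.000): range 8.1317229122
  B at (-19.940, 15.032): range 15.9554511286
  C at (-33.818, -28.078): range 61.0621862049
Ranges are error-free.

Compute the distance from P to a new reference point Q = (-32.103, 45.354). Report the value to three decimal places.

eq1: (x + 12.575)² + (y − 21.000)² = 8.1317229122²
eq2: (x + 19.940)² + (y − 15.032)² = 15.9554511286²
eq3: (x + 33.818)² + (y + 28.078)² = 61.0621862049²
eq1−eq3, eq1−eq2 (x²,y² cancel):
  -42.486·x − 98.156·y = -2329.565084
  -14.730·x − 11.936·y = -164.017504
det = -42.486·-11.936 − -98.156·-14.730 = -938.724984
x = (-2329.565084·-11.936 − -98.156·-164.017504) / -938.724984 = -12.470518
y = (-42.486·-164.017504 − -2329.565084·-14.730) / -938.724984 = 29.131052
|P − Q| = √((-12.470518 − -32.103)² + (29.131052 − 45.354)²) = 25.467988

25.468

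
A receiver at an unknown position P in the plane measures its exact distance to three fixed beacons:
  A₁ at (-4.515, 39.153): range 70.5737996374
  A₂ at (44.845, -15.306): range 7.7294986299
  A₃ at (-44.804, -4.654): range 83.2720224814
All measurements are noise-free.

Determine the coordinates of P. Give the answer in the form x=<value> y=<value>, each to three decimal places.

eq1: (x + 4.515)² + (y − 39.153)² = 70.5737996374²
eq2: (x − 44.845)² + (y + 15.306)² = 7.7294986299²
eq3: (x + 44.804)² + (y + 4.654)² = 83.2720224814²
eq1−eq3, eq1−eq2 (x²,y² cancel):
  -80.578·x − 87.614·y = -1477.853035
  98.720·x − 108.918·y = 5612.921073
det = -80.578·-108.918 − -87.614·98.720 = 17425.648684
x = (-1477.853035·-108.918 − -87.614·5612.921073) / 17425.648684 = 37.458305
y = (-80.578·5612.921073 − -1477.853035·98.720) / 17425.648684 = -17.582376

x=37.458 y=-17.582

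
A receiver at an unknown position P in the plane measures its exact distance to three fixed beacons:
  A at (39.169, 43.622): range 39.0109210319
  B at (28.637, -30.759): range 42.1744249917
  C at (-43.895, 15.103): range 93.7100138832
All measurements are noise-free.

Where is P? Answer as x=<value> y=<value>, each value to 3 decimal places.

eq1: (x − 39.169)² + (y − 43.622)² = 39.0109210319²
eq2: (x − 28.637)² + (y + 30.759)² = 42.1744249917²
eq3: (x + 43.895)² + (y − 15.103)² = 93.7100138832²
eq1−eq3, eq1−eq2 (x²,y² cancel):
  -166.128·x − 57.038·y = -8541.932553
  -21.064·x − 148.762·y = -1927.725759
det = -166.128·-148.762 − -57.038·-21.064 = 23512.085104
x = (-8541.932553·-148.762 − -57.038·-1927.725759) / 23512.085104 = 49.368712
y = (-166.128·-1927.725759 − -8541.932553·-21.064) / 23512.085104 = 5.968078

x=49.369 y=5.968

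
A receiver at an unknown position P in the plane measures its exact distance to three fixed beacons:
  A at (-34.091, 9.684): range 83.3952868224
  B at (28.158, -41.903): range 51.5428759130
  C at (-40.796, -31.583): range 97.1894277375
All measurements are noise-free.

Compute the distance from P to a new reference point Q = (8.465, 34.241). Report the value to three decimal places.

eq1: (x + 34.091)² + (y − 9.684)² = 83.3952868224²
eq2: (x − 28.158)² + (y + 41.903)² = 51.5428759130²
eq3: (x + 40.796)² + (y + 31.583)² = 97.1894277375²
eq3−eq2, eq3−eq1 (x²,y² cancel):
  137.908·x − 20.640·y = 6676.051675
  13.410·x + 82.534·y = 1085.187632
det = 137.908·82.534 − -20.640·13.410 = 11658.881272
x = (6676.051675·82.534 − -20.640·1085.187632) / 11658.881272 = 49.181350
y = (137.908·1085.187632 − 6676.051675·13.410) / 11658.881272 = 5.157459
|P − Q| = √((49.181350 − 8.465)² + (5.157459 − 34.241)²) = 50.036722

50.037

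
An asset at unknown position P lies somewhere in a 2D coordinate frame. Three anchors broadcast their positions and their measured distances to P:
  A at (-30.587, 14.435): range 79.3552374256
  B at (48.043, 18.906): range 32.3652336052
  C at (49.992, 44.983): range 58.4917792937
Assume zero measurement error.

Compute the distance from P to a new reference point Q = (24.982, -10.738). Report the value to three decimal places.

18.984

eq1: (x + 30.587)² + (y − 14.435)² = 79.3552374256²
eq2: (x − 48.043)² + (y − 18.906)² = 32.3652336052²
eq3: (x − 49.992)² + (y − 44.983)² = 58.4917792937²
eq3−eq2, eq3−eq1 (x²,y² cancel):
  -3.898·x − 52.154·y = 516.676231
  -161.158·x − 61.096·y = -6254.702021
det = -3.898·-61.096 − -52.154·-161.158 = -8166.882124
x = (516.676231·-61.096 − -52.154·-6254.702021) / -8166.882124 = 43.807977
y = (-3.898·-6254.702021 − 516.676231·-161.158) / -8166.882124 = -13.180959
|P − Q| = √((43.807977 − 24.982)² + (-13.180959 − -10.738)²) = 18.983820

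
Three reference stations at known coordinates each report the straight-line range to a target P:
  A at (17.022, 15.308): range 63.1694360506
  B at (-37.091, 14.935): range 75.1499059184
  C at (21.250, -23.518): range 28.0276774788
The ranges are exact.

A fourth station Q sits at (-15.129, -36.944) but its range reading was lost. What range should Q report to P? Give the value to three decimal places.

eq1: (x − 17.022)² + (y − 15.308)² = 63.1694360506²
eq2: (x + 37.091)² + (y − 14.935)² = 75.1499059184²
eq3: (x − 21.250)² + (y + 23.518)² = 28.0276774788²
eq3−eq2, eq3−eq1 (x²,y² cancel):
  -116.682·x + 76.906·y = -4267.819973
  -8.456·x + 77.652·y = -3685.402422
det = -116.682·77.652 − 76.906·-8.456 = -8410.273528
x = (-4267.819973·77.652 − 76.906·-3685.402422) / -8410.273528 = 5.704356
y = (-116.682·-3685.402422 − -4267.819973·-8.456) / -8410.273528 = -46.839314
|P − Q| = √((5.704356 − -15.129)² + (-46.839314 − -36.944)²) = 23.063954

23.064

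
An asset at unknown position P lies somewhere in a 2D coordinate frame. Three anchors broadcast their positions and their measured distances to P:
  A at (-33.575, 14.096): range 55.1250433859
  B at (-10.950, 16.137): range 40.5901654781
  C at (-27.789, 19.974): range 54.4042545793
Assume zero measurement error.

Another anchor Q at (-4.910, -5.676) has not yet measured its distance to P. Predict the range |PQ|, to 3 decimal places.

20.309

eq1: (x + 33.575)² + (y − 14.096)² = 55.1250433859²
eq2: (x + 10.950)² + (y − 16.137)² = 40.5901654781²
eq3: (x + 27.789)² + (y − 19.974)² = 54.4042545793²
eq1−eq2, eq1−eq3 (x²,y² cancel):
  45.250·x + 4.082·y = 445.536303
  11.572·x + 11.756·y = -75.841152
det = 45.250·11.756 − 4.082·11.572 = 484.722096
x = (445.536303·11.756 − 4.082·-75.841152) / 484.722096 = 11.444307
y = (45.250·-75.841152 − 445.536303·11.572) / 484.722096 = -17.716457
|P − Q| = √((11.444307 − -4.910)² + (-17.716457 − -5.676)²) = 20.308519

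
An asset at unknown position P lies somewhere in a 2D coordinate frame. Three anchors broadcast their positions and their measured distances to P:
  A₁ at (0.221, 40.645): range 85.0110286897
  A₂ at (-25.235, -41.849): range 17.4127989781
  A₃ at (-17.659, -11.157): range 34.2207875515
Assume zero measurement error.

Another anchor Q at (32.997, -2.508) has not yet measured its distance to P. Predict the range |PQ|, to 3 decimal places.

58.276

eq1: (x − 0.221)² + (y − 40.645)² = 85.0110286897²
eq2: (x + 25.235)² + (y + 41.849)² = 17.4127989781²
eq3: (x + 17.659)² + (y + 11.157)² = 34.2207875515²
eq1−eq3, eq1−eq2 (x²,y² cancel):
  -35.760·x − 103.604·y = 4840.066762
  -50.912·x − 164.988·y = 7659.748591
det = -35.760·-164.988 − -103.604·-50.912 = 625.284032
x = (4840.066762·-164.988 − -103.604·7659.748591) / 625.284032 = -7.952133
y = (-35.760·7659.748591 − 4840.066762·-50.912) / 625.284032 = -43.972226
|P − Q| = √((-7.952133 − 32.997)² + (-43.972226 − -2.508)²) = 58.276183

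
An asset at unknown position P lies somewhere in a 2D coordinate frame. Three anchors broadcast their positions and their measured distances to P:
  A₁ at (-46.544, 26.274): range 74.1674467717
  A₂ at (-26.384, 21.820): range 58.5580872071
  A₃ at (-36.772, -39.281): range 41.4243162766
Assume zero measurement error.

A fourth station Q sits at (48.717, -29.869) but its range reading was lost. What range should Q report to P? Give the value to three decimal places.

eq1: (x + 46.544)² + (y − 26.274)² = 74.1674467717²
eq2: (x + 26.384)² + (y − 21.820)² = 58.5580872071²
eq3: (x + 36.772)² + (y + 39.281)² = 41.4243162766²
eq2−eq3, eq2−eq1 (x²,y² cancel):
  -20.776·x − 122.202·y = 3436.024687
  -40.320·x + 8.908·y = -387.321427
det = -20.776·8.908 − -122.202·-40.320 = -5112.257248
x = (3436.024687·8.908 − -122.202·-387.321427) / -5112.257248 = 3.271225
y = (-20.776·-387.321427 − 3436.024687·-40.320) / -5112.257248 = -28.673734
|P − Q| = √((3.271225 − 48.717)² + (-28.673734 − -29.869)²) = 45.461490

45.461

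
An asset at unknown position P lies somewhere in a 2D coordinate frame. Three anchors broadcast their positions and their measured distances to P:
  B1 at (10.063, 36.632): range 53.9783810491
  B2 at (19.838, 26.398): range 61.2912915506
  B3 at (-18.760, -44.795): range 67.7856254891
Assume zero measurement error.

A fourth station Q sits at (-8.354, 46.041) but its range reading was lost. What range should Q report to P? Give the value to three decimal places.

42.271

eq1: (x − 10.063)² + (y − 36.632)² = 53.9783810491²
eq2: (x − 19.838)² + (y − 26.398)² = 61.2912915506²
eq3: (x + 18.760)² + (y + 44.795)² = 67.7856254891²
eq3−eq2, eq3−eq1 (x²,y² cancel):
  77.196·x + 142.386·y = -429.860374
  57.646·x + 162.854·y = 765.863170
det = 77.196·162.854 − 142.386·57.646 = 4363.694028
x = (-429.860374·162.854 − 142.386·765.863170) / 4363.694028 = -41.032362
y = (77.196·765.863170 − -429.860374·57.646) / 4363.694028 = 19.227128
|P − Q| = √((-41.032362 − -8.354)² + (19.227128 − 46.041)²) = 42.271256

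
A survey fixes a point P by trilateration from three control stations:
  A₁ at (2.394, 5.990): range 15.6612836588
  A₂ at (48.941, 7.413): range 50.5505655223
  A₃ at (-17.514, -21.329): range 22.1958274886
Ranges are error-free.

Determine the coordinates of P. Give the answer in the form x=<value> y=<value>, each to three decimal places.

eq1: (x − 2.394)² + (y − 5.990)² = 15.6612836588²
eq2: (x − 48.941)² + (y − 7.413)² = 50.5505655223²
eq3: (x + 17.514)² + (y + 21.329)² = 22.1958274886²
eq1−eq3, eq1−eq2 (x²,y² cancel):
  -39.816·x − 54.638·y = 472.676149
  93.094·x + 2.846·y = 98.478845
det = -39.816·2.846 − -54.638·93.094 = 4973.153636
x = (472.676149·2.846 − -54.638·98.478845) / 4973.153636 = 1.352446
y = (-39.816·98.478845 − 472.676149·93.094) / 4973.153636 = -9.636611

x=1.352 y=-9.637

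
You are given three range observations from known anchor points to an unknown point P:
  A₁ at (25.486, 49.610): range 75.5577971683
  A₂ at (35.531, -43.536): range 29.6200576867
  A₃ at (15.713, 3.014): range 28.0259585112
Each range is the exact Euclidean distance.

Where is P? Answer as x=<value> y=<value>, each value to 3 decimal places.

eq1: (x − 25.486)² + (y − 49.610)² = 75.5577971683²
eq2: (x − 35.531)² + (y + 43.536)² = 29.6200576867²
eq3: (x − 15.713)² + (y − 3.014)² = 28.0259585112²
eq1−eq2, eq1−eq3 (x²,y² cancel):
  20.090·x − 186.292·y = 4878.779857
  -19.546·x − 93.192·y = 2068.820631
det = 20.090·-93.192 − -186.292·-19.546 = -5513.490712
x = (4878.779857·-93.192 − -186.292·2068.820631) / -5513.490712 = 12.561646
y = (20.090·2068.820631 − 4878.779857·-19.546) / -5513.490712 = -24.834219

x=12.562 y=-24.834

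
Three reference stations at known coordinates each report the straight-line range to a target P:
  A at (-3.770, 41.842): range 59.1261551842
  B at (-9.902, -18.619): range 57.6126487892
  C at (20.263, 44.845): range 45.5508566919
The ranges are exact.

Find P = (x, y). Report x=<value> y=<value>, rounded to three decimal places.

x=42.584 y=5.138

eq1: (x + 3.770)² + (y − 41.842)² = 59.1261551842²
eq2: (x + 9.902)² + (y + 18.619)² = 57.6126487892²
eq3: (x − 20.263)² + (y − 44.845)² = 45.5508566919²
eq2−eq1, eq2−eq3 (x²,y² cancel):
  12.264·x + 120.922·y = 1143.564173
  60.330·x + 126.928·y = 3221.283184
det = 12.264·126.928 − 120.922·60.330 = -5738.579268
x = (1143.564173·126.928 − 120.922·3221.283184) / -5738.579268 = 42.584354
y = (12.264·3221.283184 − 1143.564173·60.330) / -5738.579268 = 5.138103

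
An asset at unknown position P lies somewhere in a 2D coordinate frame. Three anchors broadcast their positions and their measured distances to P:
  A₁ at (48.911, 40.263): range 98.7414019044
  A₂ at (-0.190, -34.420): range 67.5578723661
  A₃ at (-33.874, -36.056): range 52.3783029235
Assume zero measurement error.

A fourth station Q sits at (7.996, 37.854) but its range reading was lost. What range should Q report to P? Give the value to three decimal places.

eq1: (x − 48.911)² + (y − 40.263)² = 98.7414019044²
eq2: (x + 0.190)² + (y + 34.420)² = 67.5578723661²
eq3: (x + 33.874)² + (y + 36.056)² = 52.3783029235²
eq1−eq3, eq1−eq2 (x²,y² cancel):
  -165.570·x − 152.638·y = 5440.465755
  -98.202·x − 149.366·y = 2357.175741
det = -165.570·-149.366 − -152.638·-98.202 = 9741.171744
x = (5440.465755·-149.366 − -152.638·2357.175741) / 9741.171744 = -46.485785
y = (-165.570·2357.175741 − 5440.465755·-98.202) / 9741.171744 = 14.781284
|P − Q| = √((-46.485785 − 7.996)² + (14.781284 − 37.854)²) = 59.165996

59.166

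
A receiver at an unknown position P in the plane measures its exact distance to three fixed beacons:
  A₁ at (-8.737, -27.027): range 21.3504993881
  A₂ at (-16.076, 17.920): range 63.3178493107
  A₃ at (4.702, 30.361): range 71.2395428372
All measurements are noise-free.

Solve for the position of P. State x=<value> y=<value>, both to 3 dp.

eq1: (x + 8.737)² + (y + 27.027)² = 21.3504993881²
eq2: (x + 16.076)² + (y − 17.920)² = 63.3178493107²
eq3: (x − 4.702)² + (y − 30.361)² = 71.2395428372²
eq2−eq3, eq2−eq1 (x²,y² cancel):
  41.556·x + 24.882·y = -701.587473
  14.678·x − 89.894·y = 3780.535939
det = 41.556·-89.894 − 24.882·14.678 = -4100.853060
x = (-701.587473·-89.894 − 24.882·3780.535939) / -4100.853060 = 7.559108
y = (41.556·3780.535939 − -701.587473·14.678) / -4100.853060 = -40.821227

x=7.559 y=-40.821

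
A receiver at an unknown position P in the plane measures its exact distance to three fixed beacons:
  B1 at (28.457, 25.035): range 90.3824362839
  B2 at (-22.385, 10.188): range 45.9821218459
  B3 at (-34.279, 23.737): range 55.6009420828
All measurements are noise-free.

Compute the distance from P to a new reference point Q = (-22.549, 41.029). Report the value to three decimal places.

74.951

eq1: (x − 28.457)² + (y − 25.035)² = 90.3824362839²
eq2: (x + 22.385)² + (y − 10.188)² = 45.9821218459²
eq3: (x + 34.279)² + (y − 23.737)² = 55.6009420828²
eq3−eq1, eq3−eq2 (x²,y² cancel):
  125.472·x + 2.596·y = -5379.462964
  23.788·x − 27.098·y = -156.502210
det = 125.472·-27.098 − 2.596·23.788 = -3461.793904
x = (-5379.462964·-27.098 − 2.596·-156.502210) / -3461.793904 = -42.226363
y = (125.472·-156.502210 − -5379.462964·23.788) / -3461.793904 = -31.293030
|P − Q| = √((-42.226363 − -22.549)² + (-31.293030 − 41.029)²) = 74.951148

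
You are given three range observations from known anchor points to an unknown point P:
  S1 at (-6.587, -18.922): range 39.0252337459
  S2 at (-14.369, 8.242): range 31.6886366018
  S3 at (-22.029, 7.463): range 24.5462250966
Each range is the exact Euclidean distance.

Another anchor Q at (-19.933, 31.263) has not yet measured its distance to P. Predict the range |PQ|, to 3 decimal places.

eq1: (x + 6.587)² + (y + 18.922)² = 39.0252337459²
eq2: (x + 14.369)² + (y − 8.242)² = 31.6886366018²
eq3: (x + 22.029)² + (y − 7.463)² = 24.5462250966²
eq2−eq3, eq2−eq1 (x²,y² cancel):
  -15.320·x − 1.558·y = 668.227008
  15.564·x − 54.328·y = -391.767251
det = -15.320·-54.328 − -1.558·15.564 = 856.553672
x = (668.227008·-54.328 − -1.558·-391.767251) / 856.553672 = -43.095735
y = (-15.320·-391.767251 − 668.227008·15.564) / 856.553672 = -5.135009
|P − Q| = √((-43.095735 − -19.933)² + (-5.135009 − 31.263)²) = 43.143103

43.143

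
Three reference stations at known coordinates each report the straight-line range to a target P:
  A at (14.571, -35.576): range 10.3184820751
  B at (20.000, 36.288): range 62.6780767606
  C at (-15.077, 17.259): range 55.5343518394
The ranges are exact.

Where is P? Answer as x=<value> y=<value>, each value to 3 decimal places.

eq1: (x − 14.571)² + (y + 35.576)² = 10.3184820751²
eq2: (x − 20.000)² + (y − 36.288)² = 62.6780767606²
eq3: (x + 15.077)² + (y − 17.259)² = 55.5343518394²
eq3−eq2, eq3−eq1 (x²,y² cancel):
  70.154·x + 38.058·y = 347.152862
  59.296·x − 105.670·y = 3930.369969
det = 70.154·-105.670 − 38.058·59.296 = -9669.860348
x = (347.152862·-105.670 − 38.058·3930.369969) / -9669.860348 = 19.262498
y = (70.154·3930.369969 − 347.152862·59.296) / -9669.860348 = -26.385738

x=19.262 y=-26.386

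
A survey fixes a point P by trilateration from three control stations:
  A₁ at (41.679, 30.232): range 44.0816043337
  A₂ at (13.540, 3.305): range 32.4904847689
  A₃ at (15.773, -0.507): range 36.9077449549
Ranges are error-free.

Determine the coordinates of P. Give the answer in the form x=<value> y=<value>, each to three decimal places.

x=-2.381 y=31.628

eq1: (x − 41.679)² + (y − 30.232)² = 44.0816043337²
eq2: (x − 13.540)² + (y − 3.305)² = 32.4904847689²
eq3: (x − 15.773)² + (y + 0.507)² = 36.9077449549²
eq2−eq1, eq2−eq3 (x²,y² cancel):
  56.278·x + 53.854·y = 1569.302000
  4.466·x − 7.624·y = -251.760084
det = 56.278·-7.624 − 53.854·4.466 = -669.575436
x = (1569.302000·-7.624 − 53.854·-251.760084) / -669.575436 = -2.380507
y = (56.278·-251.760084 − 1569.302000·4.466) / -669.575436 = 31.627589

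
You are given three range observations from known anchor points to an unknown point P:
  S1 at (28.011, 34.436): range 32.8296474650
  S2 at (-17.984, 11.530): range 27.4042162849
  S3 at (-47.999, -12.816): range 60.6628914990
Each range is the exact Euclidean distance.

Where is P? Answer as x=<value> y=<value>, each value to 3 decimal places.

x=9.134 y=7.577

eq1: (x − 28.011)² + (y − 34.436)² = 32.8296474650²
eq2: (x + 17.984)² + (y − 11.530)² = 27.4042162849²
eq3: (x + 47.999)² + (y + 12.816)² = 60.6628914990²
eq2−eq1, eq2−eq3 (x²,y² cancel):
  91.990·x + 45.812·y = 1187.294379
  -60.030·x − 48.692·y = -917.206634
det = 91.990·-48.692 − 45.812·-60.030 = -1729.082720
x = (1187.294379·-48.692 − 45.812·-917.206634) / -1729.082720 = 9.133552
y = (91.990·-917.206634 − 1187.294379·-60.030) / -1729.082720 = 7.576593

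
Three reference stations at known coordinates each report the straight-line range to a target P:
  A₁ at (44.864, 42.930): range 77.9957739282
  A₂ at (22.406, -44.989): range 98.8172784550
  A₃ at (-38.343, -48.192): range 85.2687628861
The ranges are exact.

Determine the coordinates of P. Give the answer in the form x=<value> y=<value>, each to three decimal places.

x=-32.899 y=36.903

eq1: (x − 44.864)² + (y − 42.930)² = 77.9957739282²
eq2: (x − 22.406)² + (y + 44.989)² = 98.8172784550²
eq3: (x + 38.343)² + (y + 48.192)² = 85.2687628861²
eq3−eq1, eq3−eq2 (x²,y² cancel):
  166.414·x + 182.244·y = 1250.530056
  121.498·x + 6.406·y = -3760.708153
det = 166.414·6.406 − 182.244·121.498 = -21076.233428
x = (1250.530056·6.406 − 182.244·-3760.708153) / -21076.233428 = -32.898544
y = (166.414·-3760.708153 − 1250.530056·121.498) / -21076.233428 = 36.902770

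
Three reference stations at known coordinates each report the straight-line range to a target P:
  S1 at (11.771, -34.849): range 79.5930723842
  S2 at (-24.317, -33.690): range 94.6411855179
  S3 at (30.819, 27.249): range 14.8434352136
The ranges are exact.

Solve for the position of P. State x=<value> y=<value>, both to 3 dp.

x=32.503 y=41.997

eq1: (x − 11.771)² + (y + 34.849)² = 79.5930723842²
eq2: (x + 24.317)² + (y + 33.690)² = 94.6411855179²
eq3: (x − 30.819)² + (y − 27.249)² = 14.8434352136²
eq2−eq1, eq2−eq3 (x²,y² cancel):
  72.176·x − 2.318·y = 2248.573478
  110.272·x + 121.878·y = 8702.612600
det = 72.176·121.878 − -2.318·110.272 = 9052.277024
x = (2248.573478·121.878 − -2.318·8702.612600) / 9052.277024 = 32.502794
y = (72.176·8702.612600 − 2248.573478·110.272) / 9052.277024 = 41.996624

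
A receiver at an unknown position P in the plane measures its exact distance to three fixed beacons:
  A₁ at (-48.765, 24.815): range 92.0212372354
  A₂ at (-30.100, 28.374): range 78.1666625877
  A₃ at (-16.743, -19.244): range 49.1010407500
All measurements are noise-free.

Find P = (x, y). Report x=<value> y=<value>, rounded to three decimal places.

x=32.354 y=-18.631

eq1: (x + 48.765)² + (y − 24.815)² = 92.0212372354²
eq2: (x + 30.100)² + (y − 28.374)² = 78.1666625877²
eq3: (x + 16.743)² + (y + 19.244)² = 49.1010407500²
eq3−eq1, eq3−eq2 (x²,y² cancel):
  -64.044·x + 88.118·y = -3713.846035
  -26.714·x + 95.236·y = -2638.680646
det = -64.044·95.236 − 88.118·-26.714 = -3745.310132
x = (-3713.846035·95.236 − 88.118·-2638.680646) / -3745.310132 = 32.354218
y = (-64.044·-2638.680646 − -3713.846035·-26.714) / -3745.310132 = -18.631296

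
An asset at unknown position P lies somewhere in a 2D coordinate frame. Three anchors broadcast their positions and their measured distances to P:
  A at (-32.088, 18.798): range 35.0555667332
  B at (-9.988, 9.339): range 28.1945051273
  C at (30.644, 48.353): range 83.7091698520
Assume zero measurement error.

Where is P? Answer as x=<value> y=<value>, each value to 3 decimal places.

x=-23.771 y=-15.257

eq1: (x + 32.088)² + (y − 18.798)² = 35.0555667332²
eq2: (x + 9.988)² + (y − 9.339)² = 28.1945051273²
eq3: (x − 30.644)² + (y − 48.353)² = 83.7091698520²
eq1−eq2, eq1−eq3 (x²,y² cancel):
  44.200·x − 18.918·y = -762.064843
  125.464·x + 59.110·y = -3884.269561
det = 44.200·59.110 − -18.918·125.464 = 4986.189952
x = (-762.064843·59.110 − -18.918·-3884.269561) / 4986.189952 = -23.771309
y = (44.200·-3884.269561 − -762.064843·125.464) / 4986.189952 = -15.256741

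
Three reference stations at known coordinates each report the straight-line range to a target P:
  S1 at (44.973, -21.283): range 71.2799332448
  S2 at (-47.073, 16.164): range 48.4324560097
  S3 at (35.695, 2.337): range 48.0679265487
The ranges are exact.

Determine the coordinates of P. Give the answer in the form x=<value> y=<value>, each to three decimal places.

eq1: (x − 44.973)² + (y + 21.283)² = 71.2799332448²
eq2: (x + 47.073)² + (y − 16.164)² = 48.4324560097²
eq3: (x − 35.695)² + (y − 2.337)² = 48.0679265487²
eq1−eq3, eq1−eq2 (x²,y² cancel):
  -18.556·x + 47.240·y = 1574.361097
  -184.092·x + 74.894·y = 2736.731495
det = -18.556·74.894 − 47.240·-184.092 = 7306.773016
x = (1574.361097·74.894 − 47.240·2736.731495) / 7306.773016 = -1.556501
y = (-18.556·2736.731495 − 1574.361097·-184.092) / 7306.773016 = 32.715467

x=-1.557 y=32.715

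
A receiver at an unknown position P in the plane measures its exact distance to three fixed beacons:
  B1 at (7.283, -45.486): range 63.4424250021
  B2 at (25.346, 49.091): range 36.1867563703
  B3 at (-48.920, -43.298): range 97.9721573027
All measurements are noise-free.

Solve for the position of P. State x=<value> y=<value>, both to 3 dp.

eq1: (x − 7.283)² + (y + 45.486)² = 63.4424250021²
eq2: (x − 25.346)² + (y − 49.091)² = 36.1867563703²
eq3: (x + 48.920)² + (y + 43.298)² = 97.9721573027²
eq3−eq1, eq3−eq2 (x²,y² cancel):
  112.406·x − 4.376·y = 3427.737397
  148.532·x + 184.778·y = 7073.525063
det = 112.406·184.778 − -4.376·148.532 = 21420.131900
x = (3427.737397·184.778 − -4.376·7073.525063) / 21420.131900 = 31.014011
y = (112.406·7073.525063 − 3427.737397·148.532) / 21420.131900 = 13.350897

x=31.014 y=13.351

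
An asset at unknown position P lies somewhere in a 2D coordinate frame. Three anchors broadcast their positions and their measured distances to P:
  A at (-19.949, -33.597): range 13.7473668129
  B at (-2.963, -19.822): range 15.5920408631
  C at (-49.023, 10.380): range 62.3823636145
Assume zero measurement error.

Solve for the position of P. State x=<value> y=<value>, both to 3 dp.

x=-6.279 y=-35.057

eq1: (x + 19.949)² + (y + 33.597)² = 13.7473668129²
eq2: (x + 2.963)² + (y + 19.822)² = 15.5920408631²
eq3: (x + 49.023)² + (y − 10.380)² = 62.3823636145²
eq2−eq1, eq2−eq3 (x²,y² cancel):
  -33.972·x − 27.550·y = 1179.151601
  -92.120·x + 60.404·y = -1539.139676
det = -33.972·60.404 − -27.550·-92.120 = -4589.950688
x = (1179.151601·60.404 − -27.550·-1539.139676) / -4589.950688 = -6.279408
y = (-33.972·-1539.139676 − 1179.151601·-92.120) / -4589.950688 = -35.057261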